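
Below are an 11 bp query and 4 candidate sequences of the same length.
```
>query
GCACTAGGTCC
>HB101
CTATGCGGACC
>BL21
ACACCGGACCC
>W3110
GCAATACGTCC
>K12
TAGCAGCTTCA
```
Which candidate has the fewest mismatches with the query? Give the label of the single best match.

W3110

Hamming distances to query — HB101: 6; BL21: 5; W3110: 2; K12: 8.
Smallest is W3110 with 2 mismatches.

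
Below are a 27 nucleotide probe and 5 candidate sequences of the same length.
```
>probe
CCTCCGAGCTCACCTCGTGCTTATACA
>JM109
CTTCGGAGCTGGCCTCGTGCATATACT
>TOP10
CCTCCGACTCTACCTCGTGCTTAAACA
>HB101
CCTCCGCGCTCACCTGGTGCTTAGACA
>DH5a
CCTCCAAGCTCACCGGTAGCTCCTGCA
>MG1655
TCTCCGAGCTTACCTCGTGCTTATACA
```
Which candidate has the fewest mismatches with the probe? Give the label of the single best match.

MG1655

JM109 differs at 6 sites; TOP10 differs at 5 sites; HB101 differs at 3 sites; DH5a differs at 8 sites; MG1655 differs at 2 sites. The closest is MG1655.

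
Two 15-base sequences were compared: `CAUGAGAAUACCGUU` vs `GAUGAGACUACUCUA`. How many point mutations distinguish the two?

Mismatches (1-based): base 1: C→G; base 8: A→C; base 12: C→U; base 13: G→C; base 15: U→A.

5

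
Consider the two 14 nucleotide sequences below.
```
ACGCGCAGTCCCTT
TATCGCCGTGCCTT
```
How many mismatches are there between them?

Mismatches (1-based): position 1: A→T; position 2: C→A; position 3: G→T; position 7: A→C; position 10: C→G.

5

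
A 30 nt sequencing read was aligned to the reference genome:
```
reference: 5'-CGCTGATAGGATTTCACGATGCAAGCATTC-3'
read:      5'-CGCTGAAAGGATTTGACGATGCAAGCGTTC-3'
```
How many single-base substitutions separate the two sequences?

Mismatches (1-based): position 7: T→A; position 15: C→G; position 27: A→G.

3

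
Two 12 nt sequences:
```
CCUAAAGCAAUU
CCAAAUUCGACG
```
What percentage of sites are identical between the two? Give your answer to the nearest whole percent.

6 positions differ (3, 6, 7, 9, 11, 12), so 6 of 12 match: 6/12 = 50%.

50%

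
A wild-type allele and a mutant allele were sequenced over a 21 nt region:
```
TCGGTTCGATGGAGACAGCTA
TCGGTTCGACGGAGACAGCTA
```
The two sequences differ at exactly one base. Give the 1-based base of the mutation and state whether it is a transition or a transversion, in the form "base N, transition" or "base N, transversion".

The sequences differ only at base 10: T→C (pyrimidine→pyrimidine), a transition.

base 10, transition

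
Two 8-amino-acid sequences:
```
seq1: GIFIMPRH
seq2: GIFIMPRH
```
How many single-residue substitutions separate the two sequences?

0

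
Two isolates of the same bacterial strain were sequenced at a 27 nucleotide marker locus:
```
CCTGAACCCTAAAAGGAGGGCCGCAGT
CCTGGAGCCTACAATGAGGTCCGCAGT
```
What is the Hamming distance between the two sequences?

The sequences differ at sites 5, 7, 12, 15, 20 (1-based) — 5 in total.

5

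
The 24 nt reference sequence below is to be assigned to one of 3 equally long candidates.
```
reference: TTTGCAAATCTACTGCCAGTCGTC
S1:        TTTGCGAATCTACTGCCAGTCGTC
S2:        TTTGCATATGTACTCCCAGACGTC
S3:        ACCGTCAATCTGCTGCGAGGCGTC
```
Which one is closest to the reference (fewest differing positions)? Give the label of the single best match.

Hamming distances to reference — S1: 1; S2: 4; S3: 8.
Smallest is S1 with 1 mismatch.

S1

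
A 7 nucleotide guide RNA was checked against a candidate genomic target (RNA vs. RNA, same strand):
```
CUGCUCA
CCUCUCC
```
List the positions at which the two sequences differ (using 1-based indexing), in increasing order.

Scanning 1-based: 2: U/C; 3: G/U; 7: A/C.

2, 3, 7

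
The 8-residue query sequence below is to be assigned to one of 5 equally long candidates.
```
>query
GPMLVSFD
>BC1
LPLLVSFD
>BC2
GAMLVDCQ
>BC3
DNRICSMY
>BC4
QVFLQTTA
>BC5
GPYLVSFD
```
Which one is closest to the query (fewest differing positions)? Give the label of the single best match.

BC5

BC1 differs at 2 positions; BC2 differs at 4 positions; BC3 differs at 7 positions; BC4 differs at 7 positions; BC5 differs at 1 position. The closest is BC5.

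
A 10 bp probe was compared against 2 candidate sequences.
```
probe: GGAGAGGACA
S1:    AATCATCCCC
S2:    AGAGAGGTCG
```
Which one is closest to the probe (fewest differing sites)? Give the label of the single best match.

S2

S1 differs at 8 sites; S2 differs at 3 sites. The closest is S2.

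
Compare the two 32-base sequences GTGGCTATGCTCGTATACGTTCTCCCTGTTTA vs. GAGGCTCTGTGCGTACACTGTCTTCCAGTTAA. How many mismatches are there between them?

The sequences differ at sites 2, 7, 10, 11, 16, 19, 20, 24, 27, 31 (1-based) — 10 in total.

10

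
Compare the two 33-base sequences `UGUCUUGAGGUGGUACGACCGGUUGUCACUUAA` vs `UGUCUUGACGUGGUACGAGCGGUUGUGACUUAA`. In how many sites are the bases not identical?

Mismatches (1-based): site 9: G→C; site 19: C→G; site 27: C→G.

3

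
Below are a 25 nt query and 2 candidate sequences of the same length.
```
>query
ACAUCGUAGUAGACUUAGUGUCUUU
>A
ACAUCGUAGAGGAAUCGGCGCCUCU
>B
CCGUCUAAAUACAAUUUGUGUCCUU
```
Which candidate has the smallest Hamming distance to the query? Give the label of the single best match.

A

A differs at 8 positions; B differs at 9 positions. The closest is A.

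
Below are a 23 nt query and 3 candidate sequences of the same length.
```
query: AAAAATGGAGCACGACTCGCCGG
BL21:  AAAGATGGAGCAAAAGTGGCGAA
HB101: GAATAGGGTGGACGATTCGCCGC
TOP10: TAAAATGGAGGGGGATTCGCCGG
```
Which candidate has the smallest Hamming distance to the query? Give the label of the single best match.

BL21 differs at 8 bases; HB101 differs at 7 bases; TOP10 differs at 5 bases. The closest is TOP10.

TOP10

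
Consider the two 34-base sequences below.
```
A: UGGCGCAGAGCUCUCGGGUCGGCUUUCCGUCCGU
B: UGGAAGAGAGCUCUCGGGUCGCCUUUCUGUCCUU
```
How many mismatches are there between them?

Comparing position by position, 6 positions differ: 4 (C/A), 5 (G/A), 6 (C/G), 22 (G/C), 28 (C/U), 33 (G/U).

6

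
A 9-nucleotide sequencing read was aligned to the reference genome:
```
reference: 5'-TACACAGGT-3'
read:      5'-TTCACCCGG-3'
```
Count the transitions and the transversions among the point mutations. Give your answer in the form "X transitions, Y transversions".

0 transitions, 4 transversions

Transitions (purine↔purine or pyrimidine↔pyrimidine): none.
Transversions (purine↔pyrimidine): 2 A→T, 6 A→C, 7 G→C, 9 T→G.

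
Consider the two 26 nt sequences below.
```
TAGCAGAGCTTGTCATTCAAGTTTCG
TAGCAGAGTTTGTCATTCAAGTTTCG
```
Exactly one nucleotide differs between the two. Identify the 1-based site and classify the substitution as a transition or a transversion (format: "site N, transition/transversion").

site 9, transition

Site 9 changes C→T. C is a pyrimidine and T is a pyrimidine, so this is a transition.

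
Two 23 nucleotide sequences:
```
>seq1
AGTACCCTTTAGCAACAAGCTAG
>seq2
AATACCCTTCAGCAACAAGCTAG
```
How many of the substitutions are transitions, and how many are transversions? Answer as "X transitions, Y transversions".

Transitions (purine↔purine or pyrimidine↔pyrimidine): 2 G→A, 10 T→C.
Transversions (purine↔pyrimidine): none.

2 transitions, 0 transversions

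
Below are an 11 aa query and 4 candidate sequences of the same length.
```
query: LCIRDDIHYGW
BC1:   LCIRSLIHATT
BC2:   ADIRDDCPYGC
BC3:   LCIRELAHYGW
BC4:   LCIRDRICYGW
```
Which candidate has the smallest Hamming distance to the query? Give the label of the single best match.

BC4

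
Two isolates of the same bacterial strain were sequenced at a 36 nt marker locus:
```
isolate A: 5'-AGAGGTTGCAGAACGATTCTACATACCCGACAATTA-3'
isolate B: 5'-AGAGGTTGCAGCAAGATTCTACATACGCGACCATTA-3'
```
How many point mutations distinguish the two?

4

Mismatches (1-based): base 12: A→C; base 14: C→A; base 27: C→G; base 32: A→C.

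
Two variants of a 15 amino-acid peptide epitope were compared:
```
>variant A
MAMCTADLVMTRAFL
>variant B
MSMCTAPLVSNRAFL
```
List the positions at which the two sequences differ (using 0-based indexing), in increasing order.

1, 6, 9, 10

Differences at position 1 (A→S), position 6 (D→P), position 9 (M→S), position 10 (T→N).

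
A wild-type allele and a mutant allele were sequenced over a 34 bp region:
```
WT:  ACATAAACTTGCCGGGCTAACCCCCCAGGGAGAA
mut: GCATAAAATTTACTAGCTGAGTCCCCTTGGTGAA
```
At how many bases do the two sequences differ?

12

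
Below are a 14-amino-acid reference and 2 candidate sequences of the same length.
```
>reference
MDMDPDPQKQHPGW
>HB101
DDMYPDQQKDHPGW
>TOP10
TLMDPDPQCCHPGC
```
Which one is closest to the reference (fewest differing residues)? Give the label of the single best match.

HB101

Hamming distances to reference — HB101: 4; TOP10: 5.
Smallest is HB101 with 4 mismatches.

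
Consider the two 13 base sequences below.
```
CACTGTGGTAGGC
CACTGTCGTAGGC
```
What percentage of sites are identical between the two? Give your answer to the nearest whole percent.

92%

Mismatch at position 7 (1-based): 1 of 13.
Identical positions: 12/13 = 92.31% → 92%.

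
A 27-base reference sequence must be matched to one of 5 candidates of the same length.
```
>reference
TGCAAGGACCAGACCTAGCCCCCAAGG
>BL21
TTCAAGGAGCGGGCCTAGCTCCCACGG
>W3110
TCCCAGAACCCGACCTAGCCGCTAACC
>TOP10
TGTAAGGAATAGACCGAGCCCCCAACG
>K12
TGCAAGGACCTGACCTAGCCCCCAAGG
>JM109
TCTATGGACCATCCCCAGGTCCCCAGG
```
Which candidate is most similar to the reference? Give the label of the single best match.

BL21 differs at 6 positions; W3110 differs at 8 positions; TOP10 differs at 5 positions; K12 differs at 1 position; JM109 differs at 9 positions. The closest is K12.

K12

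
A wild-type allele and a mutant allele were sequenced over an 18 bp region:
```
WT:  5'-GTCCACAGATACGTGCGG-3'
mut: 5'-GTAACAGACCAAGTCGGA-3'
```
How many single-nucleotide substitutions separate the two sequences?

12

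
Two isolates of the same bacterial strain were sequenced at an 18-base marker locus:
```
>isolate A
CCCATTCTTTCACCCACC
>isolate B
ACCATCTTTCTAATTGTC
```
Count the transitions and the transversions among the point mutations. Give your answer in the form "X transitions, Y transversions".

Transitions (purine↔purine or pyrimidine↔pyrimidine): 6 T→C, 7 C→T, 10 T→C, 11 C→T, 14 C→T, 15 C→T, 16 A→G, 17 C→T.
Transversions (purine↔pyrimidine): 1 C→A, 13 C→A.

8 transitions, 2 transversions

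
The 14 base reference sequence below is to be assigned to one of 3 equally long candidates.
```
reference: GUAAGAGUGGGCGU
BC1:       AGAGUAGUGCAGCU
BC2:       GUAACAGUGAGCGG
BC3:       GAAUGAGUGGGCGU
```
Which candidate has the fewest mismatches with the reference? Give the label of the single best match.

BC3

BC1 differs at 8 sites; BC2 differs at 3 sites; BC3 differs at 2 sites. The closest is BC3.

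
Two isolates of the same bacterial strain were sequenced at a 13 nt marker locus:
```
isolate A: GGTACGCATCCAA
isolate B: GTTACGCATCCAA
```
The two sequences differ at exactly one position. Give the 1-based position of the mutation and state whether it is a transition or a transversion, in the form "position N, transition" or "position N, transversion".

position 2, transversion

The sequences differ only at position 2: G→T (purine→pyrimidine), a transversion.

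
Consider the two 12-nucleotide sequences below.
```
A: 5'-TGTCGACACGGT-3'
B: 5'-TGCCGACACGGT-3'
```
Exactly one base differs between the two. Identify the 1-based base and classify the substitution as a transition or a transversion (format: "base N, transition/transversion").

Base 3 changes T→C. T is a pyrimidine and C is a pyrimidine, so this is a transition.

base 3, transition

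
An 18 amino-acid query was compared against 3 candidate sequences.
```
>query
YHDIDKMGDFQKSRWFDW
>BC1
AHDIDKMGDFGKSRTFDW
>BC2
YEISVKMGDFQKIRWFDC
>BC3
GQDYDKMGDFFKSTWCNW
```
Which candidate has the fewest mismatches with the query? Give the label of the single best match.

BC1 differs at 3 positions; BC2 differs at 6 positions; BC3 differs at 7 positions. The closest is BC1.

BC1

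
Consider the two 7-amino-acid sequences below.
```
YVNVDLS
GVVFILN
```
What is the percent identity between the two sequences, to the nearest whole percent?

29%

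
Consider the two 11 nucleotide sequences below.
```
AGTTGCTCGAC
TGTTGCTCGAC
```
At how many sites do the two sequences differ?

The sequences differ at sites 1 (1-based) — 1 in total.

1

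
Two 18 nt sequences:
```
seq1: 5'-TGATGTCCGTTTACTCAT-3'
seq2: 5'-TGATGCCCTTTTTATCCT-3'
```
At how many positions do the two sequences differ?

The sequences differ at positions 6, 9, 13, 14, 17 (1-based) — 5 in total.

5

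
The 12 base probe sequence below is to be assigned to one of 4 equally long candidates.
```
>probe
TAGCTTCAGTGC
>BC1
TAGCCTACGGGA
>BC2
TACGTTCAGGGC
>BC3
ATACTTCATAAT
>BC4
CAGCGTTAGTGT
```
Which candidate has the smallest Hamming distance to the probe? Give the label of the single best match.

Hamming distances to probe — BC1: 5; BC2: 3; BC3: 7; BC4: 4.
Smallest is BC2 with 3 mismatches.

BC2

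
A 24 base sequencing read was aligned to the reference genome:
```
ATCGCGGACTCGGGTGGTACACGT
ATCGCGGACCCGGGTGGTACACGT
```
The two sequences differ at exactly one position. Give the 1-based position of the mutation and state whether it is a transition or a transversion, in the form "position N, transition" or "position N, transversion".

position 10, transition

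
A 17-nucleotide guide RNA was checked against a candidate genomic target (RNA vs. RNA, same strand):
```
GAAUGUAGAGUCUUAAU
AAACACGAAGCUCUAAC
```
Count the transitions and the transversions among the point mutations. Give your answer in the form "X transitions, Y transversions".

Transitions (purine↔purine or pyrimidine↔pyrimidine): 1 G→A, 4 U→C, 5 G→A, 6 U→C, 7 A→G, 8 G→A, 11 U→C, 12 C→U, 13 U→C, 17 U→C.
Transversions (purine↔pyrimidine): none.

10 transitions, 0 transversions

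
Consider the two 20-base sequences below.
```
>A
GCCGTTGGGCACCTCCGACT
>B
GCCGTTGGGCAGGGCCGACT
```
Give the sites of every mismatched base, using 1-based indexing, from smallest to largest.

12, 13, 14

Scanning 1-based: 12: C/G; 13: C/G; 14: T/G.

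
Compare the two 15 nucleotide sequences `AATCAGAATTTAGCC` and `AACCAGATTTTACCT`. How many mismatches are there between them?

Mismatches (1-based): position 3: T→C; position 8: A→T; position 13: G→C; position 15: C→T.

4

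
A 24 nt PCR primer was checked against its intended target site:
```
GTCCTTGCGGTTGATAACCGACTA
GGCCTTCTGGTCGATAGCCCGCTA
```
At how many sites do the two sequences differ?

7

The sequences differ at sites 2, 7, 8, 12, 17, 20, 21 (1-based) — 7 in total.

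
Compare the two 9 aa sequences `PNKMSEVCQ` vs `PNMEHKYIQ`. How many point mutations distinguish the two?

6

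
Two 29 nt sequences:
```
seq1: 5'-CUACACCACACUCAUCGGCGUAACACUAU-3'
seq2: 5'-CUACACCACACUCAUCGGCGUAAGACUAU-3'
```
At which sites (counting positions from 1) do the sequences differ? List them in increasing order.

Scanning 1-based: 24: C/G.

24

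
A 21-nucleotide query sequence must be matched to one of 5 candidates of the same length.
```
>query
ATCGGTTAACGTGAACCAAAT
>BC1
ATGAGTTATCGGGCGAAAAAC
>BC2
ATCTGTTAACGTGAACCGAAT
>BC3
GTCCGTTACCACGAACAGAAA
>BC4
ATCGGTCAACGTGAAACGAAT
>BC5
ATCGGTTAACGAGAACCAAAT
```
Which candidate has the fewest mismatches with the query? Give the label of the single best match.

BC5

BC1 differs at 9 positions; BC2 differs at 2 positions; BC3 differs at 8 positions; BC4 differs at 3 positions; BC5 differs at 1 position. The closest is BC5.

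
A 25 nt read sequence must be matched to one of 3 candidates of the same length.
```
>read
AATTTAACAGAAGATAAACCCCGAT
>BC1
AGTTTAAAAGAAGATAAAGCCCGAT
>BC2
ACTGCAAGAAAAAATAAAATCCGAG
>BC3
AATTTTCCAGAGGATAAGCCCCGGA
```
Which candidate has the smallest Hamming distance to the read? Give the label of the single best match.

Hamming distances to read — BC1: 3; BC2: 9; BC3: 6.
Smallest is BC1 with 3 mismatches.

BC1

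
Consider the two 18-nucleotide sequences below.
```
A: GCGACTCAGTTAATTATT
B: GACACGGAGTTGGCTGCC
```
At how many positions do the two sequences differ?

The sequences differ at positions 2, 3, 6, 7, 12, 13, 14, 16, 17, 18 (1-based) — 10 in total.

10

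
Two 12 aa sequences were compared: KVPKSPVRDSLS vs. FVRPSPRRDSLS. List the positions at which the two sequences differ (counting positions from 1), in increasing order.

1, 3, 4, 7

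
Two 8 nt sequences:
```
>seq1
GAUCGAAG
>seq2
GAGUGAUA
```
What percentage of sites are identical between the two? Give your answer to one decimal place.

Mismatches at positions 3, 4, 7, 8 (1-based): 4 of 8.
Identical positions: 4/8 = 50% → 50.0%.

50.0%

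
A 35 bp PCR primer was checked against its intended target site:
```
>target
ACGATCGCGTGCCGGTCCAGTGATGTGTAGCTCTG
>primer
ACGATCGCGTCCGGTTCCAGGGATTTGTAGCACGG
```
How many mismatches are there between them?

7

The sequences differ at bases 11, 13, 15, 21, 25, 32, 34 (1-based) — 7 in total.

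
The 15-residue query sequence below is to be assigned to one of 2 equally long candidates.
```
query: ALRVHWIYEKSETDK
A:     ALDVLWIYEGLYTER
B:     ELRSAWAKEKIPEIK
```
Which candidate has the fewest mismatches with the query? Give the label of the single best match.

A

Hamming distances to query — A: 7; B: 9.
Smallest is A with 7 mismatches.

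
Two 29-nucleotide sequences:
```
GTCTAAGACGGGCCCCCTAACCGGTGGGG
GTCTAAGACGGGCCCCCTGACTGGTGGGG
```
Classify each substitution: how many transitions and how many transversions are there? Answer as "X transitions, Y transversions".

2 transitions, 0 transversions

Transitions (purine↔purine or pyrimidine↔pyrimidine): 19 A→G, 22 C→T.
Transversions (purine↔pyrimidine): none.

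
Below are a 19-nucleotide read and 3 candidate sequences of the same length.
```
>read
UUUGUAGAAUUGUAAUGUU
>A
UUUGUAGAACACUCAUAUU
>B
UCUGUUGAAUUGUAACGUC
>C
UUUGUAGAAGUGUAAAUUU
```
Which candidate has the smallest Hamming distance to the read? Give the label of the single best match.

C

Hamming distances to read — A: 5; B: 4; C: 3.
Smallest is C with 3 mismatches.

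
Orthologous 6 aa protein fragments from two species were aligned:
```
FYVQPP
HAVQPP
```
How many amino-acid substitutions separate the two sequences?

2

The sequences differ at positions 1, 2 (1-based) — 2 in total.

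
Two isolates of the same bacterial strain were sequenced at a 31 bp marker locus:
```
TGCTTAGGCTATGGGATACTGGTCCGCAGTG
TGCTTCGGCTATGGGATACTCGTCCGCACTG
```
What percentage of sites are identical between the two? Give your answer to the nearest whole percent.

90%

3 positions differ (6, 21, 29), so 28 of 31 match: 28/31 = 90.32%.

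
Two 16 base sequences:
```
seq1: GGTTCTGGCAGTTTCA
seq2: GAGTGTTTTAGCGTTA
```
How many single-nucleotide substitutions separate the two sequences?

9

Comparing position by position, 9 sites differ: 2 (G/A), 3 (T/G), 5 (C/G), 7 (G/T), 8 (G/T), 9 (C/T), 12 (T/C), 13 (T/G), 15 (C/T).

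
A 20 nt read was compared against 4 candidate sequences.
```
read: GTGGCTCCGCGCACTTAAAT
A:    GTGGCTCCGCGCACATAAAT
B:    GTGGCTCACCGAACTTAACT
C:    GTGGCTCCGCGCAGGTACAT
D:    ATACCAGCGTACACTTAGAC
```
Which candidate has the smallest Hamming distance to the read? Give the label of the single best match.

A

Hamming distances to read — A: 1; B: 4; C: 3; D: 9.
Smallest is A with 1 mismatch.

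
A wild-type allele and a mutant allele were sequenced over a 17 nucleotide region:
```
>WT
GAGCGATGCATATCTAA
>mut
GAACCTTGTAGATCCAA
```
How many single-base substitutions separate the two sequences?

6

The sequences differ at positions 3, 5, 6, 9, 11, 15 (1-based) — 6 in total.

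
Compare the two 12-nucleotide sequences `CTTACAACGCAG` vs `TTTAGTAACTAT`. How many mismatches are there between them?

Mismatches (1-based): position 1: C→T; position 5: C→G; position 6: A→T; position 8: C→A; position 9: G→C; position 10: C→T; position 12: G→T.

7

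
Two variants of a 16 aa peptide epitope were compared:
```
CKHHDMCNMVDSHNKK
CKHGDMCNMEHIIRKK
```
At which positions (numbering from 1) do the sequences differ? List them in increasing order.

4, 10, 11, 12, 13, 14

Scanning 1-based: 4: H/G; 10: V/E; 11: D/H; 12: S/I; 13: H/I; 14: N/R.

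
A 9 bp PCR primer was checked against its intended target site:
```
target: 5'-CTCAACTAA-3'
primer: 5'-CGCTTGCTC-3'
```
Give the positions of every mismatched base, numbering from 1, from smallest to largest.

2, 4, 5, 6, 7, 8, 9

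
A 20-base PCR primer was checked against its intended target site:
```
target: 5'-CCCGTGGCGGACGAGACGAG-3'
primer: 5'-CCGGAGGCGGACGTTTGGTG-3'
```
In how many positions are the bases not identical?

7

The sequences differ at positions 3, 5, 14, 15, 16, 17, 19 (1-based) — 7 in total.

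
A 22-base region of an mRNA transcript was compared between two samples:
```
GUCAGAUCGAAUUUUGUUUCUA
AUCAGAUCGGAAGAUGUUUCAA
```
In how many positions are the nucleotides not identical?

Mismatches (1-based): position 1: G→A; position 10: A→G; position 12: U→A; position 13: U→G; position 14: U→A; position 21: U→A.

6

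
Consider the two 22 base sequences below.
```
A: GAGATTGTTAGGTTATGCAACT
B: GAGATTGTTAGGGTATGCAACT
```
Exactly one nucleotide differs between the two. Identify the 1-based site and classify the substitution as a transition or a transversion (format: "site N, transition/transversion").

The sequences differ only at site 13: T→G (pyrimidine→purine), a transversion.

site 13, transversion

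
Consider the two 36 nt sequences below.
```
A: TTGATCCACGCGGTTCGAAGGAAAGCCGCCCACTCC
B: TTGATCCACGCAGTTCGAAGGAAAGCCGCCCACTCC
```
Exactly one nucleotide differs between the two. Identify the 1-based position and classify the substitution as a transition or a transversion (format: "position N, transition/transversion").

position 12, transition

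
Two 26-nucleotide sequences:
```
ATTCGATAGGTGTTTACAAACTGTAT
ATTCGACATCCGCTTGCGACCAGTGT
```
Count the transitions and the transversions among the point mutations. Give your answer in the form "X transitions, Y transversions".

Transitions (purine↔purine or pyrimidine↔pyrimidine): 7 T→C, 11 T→C, 13 T→C, 16 A→G, 18 A→G, 25 A→G.
Transversions (purine↔pyrimidine): 9 G→T, 10 G→C, 20 A→C, 22 T→A.

6 transitions, 4 transversions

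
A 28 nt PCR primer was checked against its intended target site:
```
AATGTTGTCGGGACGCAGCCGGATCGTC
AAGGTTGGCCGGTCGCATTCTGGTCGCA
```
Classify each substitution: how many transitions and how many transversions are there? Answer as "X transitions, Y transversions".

Mismatches (1-based):
base 3: T→G (pyrimidine→purine, transversion)
base 8: T→G (pyrimidine→purine, transversion)
base 10: G→C (purine→pyrimidine, transversion)
base 13: A→T (purine→pyrimidine, transversion)
base 18: G→T (purine→pyrimidine, transversion)
base 19: C→T (pyrimidine→pyrimidine, transition)
base 21: G→T (purine→pyrimidine, transversion)
base 23: A→G (purine→purine, transition)
base 27: T→C (pyrimidine→pyrimidine, transition)
base 28: C→A (pyrimidine→purine, transversion)

3 transitions, 7 transversions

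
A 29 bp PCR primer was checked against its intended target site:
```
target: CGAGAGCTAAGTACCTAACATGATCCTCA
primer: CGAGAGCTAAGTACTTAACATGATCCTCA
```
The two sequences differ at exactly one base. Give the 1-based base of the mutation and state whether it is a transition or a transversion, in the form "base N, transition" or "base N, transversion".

The sequences differ only at base 15: C→T (pyrimidine→pyrimidine), a transition.

base 15, transition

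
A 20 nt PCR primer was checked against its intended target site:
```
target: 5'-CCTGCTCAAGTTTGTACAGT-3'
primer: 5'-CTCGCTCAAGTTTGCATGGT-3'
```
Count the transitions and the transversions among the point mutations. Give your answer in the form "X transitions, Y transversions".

Mismatches (1-based):
base 2: C→T (pyrimidine→pyrimidine, transition)
base 3: T→C (pyrimidine→pyrimidine, transition)
base 15: T→C (pyrimidine→pyrimidine, transition)
base 17: C→T (pyrimidine→pyrimidine, transition)
base 18: A→G (purine→purine, transition)

5 transitions, 0 transversions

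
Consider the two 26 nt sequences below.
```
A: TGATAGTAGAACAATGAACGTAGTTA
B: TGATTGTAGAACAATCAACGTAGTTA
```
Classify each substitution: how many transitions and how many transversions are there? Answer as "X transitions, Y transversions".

0 transitions, 2 transversions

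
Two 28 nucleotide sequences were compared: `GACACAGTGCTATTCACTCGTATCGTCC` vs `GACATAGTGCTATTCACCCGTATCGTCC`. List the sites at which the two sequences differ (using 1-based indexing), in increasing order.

5, 18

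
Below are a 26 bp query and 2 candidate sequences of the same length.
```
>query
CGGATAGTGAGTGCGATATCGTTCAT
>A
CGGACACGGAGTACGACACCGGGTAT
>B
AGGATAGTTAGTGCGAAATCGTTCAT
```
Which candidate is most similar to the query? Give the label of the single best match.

B

Hamming distances to query — A: 9; B: 3.
Smallest is B with 3 mismatches.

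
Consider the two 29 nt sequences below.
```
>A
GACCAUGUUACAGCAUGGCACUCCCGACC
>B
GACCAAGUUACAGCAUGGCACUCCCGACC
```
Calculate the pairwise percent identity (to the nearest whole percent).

1 position differs (6), so 28 of 29 match: 28/29 = 96.55%.

97%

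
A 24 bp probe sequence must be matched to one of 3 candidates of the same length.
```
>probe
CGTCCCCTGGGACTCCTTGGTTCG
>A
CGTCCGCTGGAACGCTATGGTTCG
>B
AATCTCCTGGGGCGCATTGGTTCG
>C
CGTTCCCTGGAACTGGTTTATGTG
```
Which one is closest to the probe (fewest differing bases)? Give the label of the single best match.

A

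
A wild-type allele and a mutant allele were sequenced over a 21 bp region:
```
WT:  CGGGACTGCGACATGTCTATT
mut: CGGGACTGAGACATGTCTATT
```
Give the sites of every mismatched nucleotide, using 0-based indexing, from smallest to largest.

8

Scanning 0-based: 8: C/A.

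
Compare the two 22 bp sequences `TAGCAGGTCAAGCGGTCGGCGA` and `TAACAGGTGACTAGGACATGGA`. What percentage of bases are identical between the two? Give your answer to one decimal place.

9 positions differ (3, 9, 11, 12, 13, 16, 18, 19, 20), so 13 of 22 match: 13/22 = 59.09%.

59.1%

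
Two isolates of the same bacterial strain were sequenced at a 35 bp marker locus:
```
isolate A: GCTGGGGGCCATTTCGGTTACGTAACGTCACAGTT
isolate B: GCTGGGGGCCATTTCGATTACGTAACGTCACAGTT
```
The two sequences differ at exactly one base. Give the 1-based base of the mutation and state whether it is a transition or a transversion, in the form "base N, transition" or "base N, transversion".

Base 17 changes G→A. G is a purine and A is a purine, so this is a transition.

base 17, transition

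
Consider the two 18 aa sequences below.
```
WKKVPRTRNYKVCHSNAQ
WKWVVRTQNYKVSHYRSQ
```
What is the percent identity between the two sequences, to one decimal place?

Mismatches at positions 3, 5, 8, 13, 15, 16, 17 (1-based): 7 of 18.
Identical positions: 11/18 = 61.11% → 61.1%.

61.1%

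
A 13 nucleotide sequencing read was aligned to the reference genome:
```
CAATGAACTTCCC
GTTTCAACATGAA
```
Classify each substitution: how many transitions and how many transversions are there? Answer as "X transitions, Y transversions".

0 transitions, 8 transversions

Transitions (purine↔purine or pyrimidine↔pyrimidine): none.
Transversions (purine↔pyrimidine): 1 C→G, 2 A→T, 3 A→T, 5 G→C, 9 T→A, 11 C→G, 12 C→A, 13 C→A.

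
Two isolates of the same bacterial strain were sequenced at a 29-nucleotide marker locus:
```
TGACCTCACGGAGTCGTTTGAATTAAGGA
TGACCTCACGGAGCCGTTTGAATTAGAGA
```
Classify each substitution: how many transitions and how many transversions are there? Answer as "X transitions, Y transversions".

Transitions (purine↔purine or pyrimidine↔pyrimidine): 14 T→C, 26 A→G, 27 G→A.
Transversions (purine↔pyrimidine): none.

3 transitions, 0 transversions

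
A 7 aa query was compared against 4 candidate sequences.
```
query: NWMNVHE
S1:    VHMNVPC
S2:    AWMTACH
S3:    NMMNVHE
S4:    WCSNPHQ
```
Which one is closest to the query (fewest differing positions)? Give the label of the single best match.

Hamming distances to query — S1: 4; S2: 5; S3: 1; S4: 5.
Smallest is S3 with 1 mismatch.

S3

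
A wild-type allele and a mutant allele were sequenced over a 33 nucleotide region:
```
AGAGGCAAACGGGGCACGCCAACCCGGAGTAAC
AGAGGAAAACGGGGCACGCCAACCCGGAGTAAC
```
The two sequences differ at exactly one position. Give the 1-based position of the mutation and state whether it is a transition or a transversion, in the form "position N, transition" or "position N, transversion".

position 6, transversion

Position 6 changes C→A. C is a pyrimidine and A is a purine, so this is a transversion.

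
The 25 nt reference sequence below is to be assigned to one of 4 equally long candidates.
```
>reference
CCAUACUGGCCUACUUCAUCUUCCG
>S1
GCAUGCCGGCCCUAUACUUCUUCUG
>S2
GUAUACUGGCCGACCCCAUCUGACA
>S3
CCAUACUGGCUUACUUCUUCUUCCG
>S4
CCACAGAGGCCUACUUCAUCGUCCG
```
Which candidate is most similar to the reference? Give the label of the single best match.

S3

Hamming distances to reference — S1: 9; S2: 8; S3: 2; S4: 4.
Smallest is S3 with 2 mismatches.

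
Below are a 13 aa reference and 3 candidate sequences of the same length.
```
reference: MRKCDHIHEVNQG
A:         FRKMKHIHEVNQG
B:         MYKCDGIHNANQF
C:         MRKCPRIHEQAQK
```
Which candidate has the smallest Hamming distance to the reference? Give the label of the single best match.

A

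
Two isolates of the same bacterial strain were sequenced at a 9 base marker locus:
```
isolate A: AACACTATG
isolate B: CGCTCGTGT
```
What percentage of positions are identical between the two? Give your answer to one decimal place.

22.2%

Mismatches at positions 1, 2, 4, 6, 7, 8, 9 (1-based): 7 of 9.
Identical positions: 2/9 = 22.22% → 22.2%.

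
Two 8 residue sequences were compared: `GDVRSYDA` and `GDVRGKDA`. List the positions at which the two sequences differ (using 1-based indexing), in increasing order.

Differences at position 5 (S→G), position 6 (Y→K).

5, 6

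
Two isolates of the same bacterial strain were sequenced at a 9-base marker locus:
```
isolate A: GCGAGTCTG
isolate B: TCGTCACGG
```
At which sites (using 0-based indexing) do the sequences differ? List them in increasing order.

Scanning 0-based: 0: G/T; 3: A/T; 4: G/C; 5: T/A; 7: T/G.

0, 3, 4, 5, 7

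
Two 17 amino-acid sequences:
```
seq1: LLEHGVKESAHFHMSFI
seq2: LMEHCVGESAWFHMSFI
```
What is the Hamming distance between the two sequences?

4

Mismatches (1-based): residue 2: L→M; residue 5: G→C; residue 7: K→G; residue 11: H→W.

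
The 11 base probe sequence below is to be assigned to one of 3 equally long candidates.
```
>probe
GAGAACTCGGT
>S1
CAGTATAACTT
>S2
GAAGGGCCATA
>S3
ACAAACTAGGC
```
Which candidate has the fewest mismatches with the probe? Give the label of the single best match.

S1 differs at 7 bases; S2 differs at 8 bases; S3 differs at 5 bases. The closest is S3.

S3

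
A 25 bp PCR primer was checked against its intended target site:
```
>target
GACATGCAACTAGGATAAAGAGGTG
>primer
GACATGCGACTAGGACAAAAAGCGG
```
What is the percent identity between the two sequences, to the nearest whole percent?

5 positions differ (8, 16, 20, 23, 24), so 20 of 25 match: 20/25 = 80%.

80%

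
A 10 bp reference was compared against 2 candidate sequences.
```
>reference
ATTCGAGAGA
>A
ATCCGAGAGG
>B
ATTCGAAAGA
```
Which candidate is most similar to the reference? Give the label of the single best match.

B

A differs at 2 sites; B differs at 1 site. The closest is B.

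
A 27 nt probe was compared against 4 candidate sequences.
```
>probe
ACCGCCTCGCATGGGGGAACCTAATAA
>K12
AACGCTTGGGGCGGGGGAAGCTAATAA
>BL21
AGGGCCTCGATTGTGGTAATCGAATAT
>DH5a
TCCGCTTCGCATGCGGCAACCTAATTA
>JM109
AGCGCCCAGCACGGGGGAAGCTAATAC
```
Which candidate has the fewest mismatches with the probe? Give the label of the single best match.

Hamming distances to probe — K12: 7; BL21: 9; DH5a: 5; JM109: 6.
Smallest is DH5a with 5 mismatches.

DH5a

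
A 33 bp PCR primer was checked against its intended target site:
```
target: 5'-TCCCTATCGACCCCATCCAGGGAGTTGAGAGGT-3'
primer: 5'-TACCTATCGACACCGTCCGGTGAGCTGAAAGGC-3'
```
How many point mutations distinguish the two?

8

Comparing position by position, 8 positions differ: 2 (C/A), 12 (C/A), 15 (A/G), 19 (A/G), 21 (G/T), 25 (T/C), 29 (G/A), 33 (T/C).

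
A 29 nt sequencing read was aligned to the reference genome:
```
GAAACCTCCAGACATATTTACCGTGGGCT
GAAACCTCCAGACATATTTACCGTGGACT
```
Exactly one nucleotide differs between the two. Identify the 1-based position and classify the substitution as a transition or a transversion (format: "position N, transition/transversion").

position 27, transition

The sequences differ only at position 27: G→A (purine→purine), a transition.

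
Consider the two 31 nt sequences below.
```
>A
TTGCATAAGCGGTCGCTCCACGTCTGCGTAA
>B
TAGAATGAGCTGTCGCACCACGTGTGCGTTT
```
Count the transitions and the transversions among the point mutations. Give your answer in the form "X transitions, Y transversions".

1 transition, 7 transversions

Mismatches (1-based):
base 2: T→A (pyrimidine→purine, transversion)
base 4: C→A (pyrimidine→purine, transversion)
base 7: A→G (purine→purine, transition)
base 11: G→T (purine→pyrimidine, transversion)
base 17: T→A (pyrimidine→purine, transversion)
base 24: C→G (pyrimidine→purine, transversion)
base 30: A→T (purine→pyrimidine, transversion)
base 31: A→T (purine→pyrimidine, transversion)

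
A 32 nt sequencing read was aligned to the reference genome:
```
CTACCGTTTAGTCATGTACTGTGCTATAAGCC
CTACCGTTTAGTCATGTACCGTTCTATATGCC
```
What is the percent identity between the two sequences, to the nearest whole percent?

91%

3 positions differ (20, 23, 29), so 29 of 32 match: 29/32 = 90.62%.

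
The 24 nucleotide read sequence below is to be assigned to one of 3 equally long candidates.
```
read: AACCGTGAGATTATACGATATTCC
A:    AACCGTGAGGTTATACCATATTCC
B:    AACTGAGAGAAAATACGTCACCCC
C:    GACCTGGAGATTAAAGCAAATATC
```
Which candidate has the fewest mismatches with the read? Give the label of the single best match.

A differs at 2 positions; B differs at 8 positions; C differs at 9 positions. The closest is A.

A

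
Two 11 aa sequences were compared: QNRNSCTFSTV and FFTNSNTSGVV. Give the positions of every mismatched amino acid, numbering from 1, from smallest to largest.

Scanning 1-based: 1: Q/F; 2: N/F; 3: R/T; 6: C/N; 8: F/S; 9: S/G; 10: T/V.

1, 2, 3, 6, 8, 9, 10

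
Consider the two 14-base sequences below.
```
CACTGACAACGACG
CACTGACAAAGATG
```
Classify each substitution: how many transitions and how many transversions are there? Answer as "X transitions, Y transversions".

Mismatches (1-based):
position 10: C→A (pyrimidine→purine, transversion)
position 13: C→T (pyrimidine→pyrimidine, transition)

1 transition, 1 transversion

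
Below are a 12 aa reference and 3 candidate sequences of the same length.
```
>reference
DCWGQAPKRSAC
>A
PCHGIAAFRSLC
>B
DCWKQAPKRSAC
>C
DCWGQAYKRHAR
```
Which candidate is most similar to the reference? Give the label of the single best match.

A differs at 6 positions; B differs at 1 position; C differs at 3 positions. The closest is B.

B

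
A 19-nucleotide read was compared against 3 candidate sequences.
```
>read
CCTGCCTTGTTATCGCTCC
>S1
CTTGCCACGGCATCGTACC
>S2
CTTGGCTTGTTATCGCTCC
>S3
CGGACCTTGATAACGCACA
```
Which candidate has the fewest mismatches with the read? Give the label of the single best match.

S2

Hamming distances to read — S1: 7; S2: 2; S3: 7.
Smallest is S2 with 2 mismatches.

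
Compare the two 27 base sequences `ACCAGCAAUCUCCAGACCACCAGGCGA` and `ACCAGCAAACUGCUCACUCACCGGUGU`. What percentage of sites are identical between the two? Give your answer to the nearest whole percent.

63%

Mismatches at positions 9, 12, 14, 15, 18, 19, 20, 22, 25, 27 (1-based): 10 of 27.
Identical positions: 17/27 = 62.96% → 63%.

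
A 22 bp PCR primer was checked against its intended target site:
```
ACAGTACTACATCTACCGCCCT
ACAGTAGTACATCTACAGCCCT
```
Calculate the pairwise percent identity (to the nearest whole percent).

91%

Mismatches at positions 7, 17 (1-based): 2 of 22.
Identical positions: 20/22 = 90.91% → 91%.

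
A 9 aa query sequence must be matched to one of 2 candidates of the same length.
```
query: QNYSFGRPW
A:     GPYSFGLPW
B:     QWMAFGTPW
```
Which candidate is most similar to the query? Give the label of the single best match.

Hamming distances to query — A: 3; B: 4.
Smallest is A with 3 mismatches.

A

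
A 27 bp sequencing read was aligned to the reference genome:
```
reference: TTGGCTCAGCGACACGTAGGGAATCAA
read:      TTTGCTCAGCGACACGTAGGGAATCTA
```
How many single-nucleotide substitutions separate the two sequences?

2

Comparing position by position, 2 positions differ: 3 (G/T), 26 (A/T).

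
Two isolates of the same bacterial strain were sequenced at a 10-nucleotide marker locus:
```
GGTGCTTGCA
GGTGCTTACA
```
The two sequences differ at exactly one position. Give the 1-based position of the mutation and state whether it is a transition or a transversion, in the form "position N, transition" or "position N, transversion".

Position 8 changes G→A. G is a purine and A is a purine, so this is a transition.

position 8, transition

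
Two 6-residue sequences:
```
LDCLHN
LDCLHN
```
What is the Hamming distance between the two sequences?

0

No positions differ; the sequences are identical.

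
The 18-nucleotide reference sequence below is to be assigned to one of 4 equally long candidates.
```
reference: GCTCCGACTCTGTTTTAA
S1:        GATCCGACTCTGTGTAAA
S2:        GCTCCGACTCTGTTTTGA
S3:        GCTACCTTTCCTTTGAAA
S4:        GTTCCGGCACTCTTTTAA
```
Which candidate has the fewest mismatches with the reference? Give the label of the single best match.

S1 differs at 3 positions; S2 differs at 1 position; S3 differs at 8 positions; S4 differs at 4 positions. The closest is S2.

S2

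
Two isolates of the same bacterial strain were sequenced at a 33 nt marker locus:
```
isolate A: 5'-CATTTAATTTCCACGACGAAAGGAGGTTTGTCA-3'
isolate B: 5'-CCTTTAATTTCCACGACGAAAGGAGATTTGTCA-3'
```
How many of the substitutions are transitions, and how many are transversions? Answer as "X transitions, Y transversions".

1 transition, 1 transversion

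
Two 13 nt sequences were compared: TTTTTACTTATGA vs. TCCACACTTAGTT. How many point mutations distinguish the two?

The sequences differ at positions 2, 3, 4, 5, 11, 12, 13 (1-based) — 7 in total.

7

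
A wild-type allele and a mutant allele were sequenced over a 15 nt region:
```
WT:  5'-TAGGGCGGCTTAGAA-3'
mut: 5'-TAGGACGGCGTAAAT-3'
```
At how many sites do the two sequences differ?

4

Mismatches (1-based): site 5: G→A; site 10: T→G; site 13: G→A; site 15: A→T.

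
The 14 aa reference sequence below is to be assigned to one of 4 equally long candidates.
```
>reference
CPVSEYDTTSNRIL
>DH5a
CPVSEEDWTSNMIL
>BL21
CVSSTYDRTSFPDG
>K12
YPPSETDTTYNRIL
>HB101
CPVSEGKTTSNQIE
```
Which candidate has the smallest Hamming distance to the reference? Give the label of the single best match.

Hamming distances to reference — DH5a: 3; BL21: 8; K12: 4; HB101: 4.
Smallest is DH5a with 3 mismatches.

DH5a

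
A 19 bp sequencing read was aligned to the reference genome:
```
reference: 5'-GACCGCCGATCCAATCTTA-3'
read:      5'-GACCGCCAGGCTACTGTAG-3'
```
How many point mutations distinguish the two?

8

The sequences differ at bases 8, 9, 10, 12, 14, 16, 18, 19 (1-based) — 8 in total.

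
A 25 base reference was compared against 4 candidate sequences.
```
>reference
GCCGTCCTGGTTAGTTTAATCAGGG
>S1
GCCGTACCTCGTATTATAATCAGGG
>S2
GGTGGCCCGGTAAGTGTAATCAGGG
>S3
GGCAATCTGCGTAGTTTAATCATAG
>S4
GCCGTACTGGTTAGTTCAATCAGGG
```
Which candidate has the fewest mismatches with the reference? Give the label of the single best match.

S4

S1 differs at 7 sites; S2 differs at 6 sites; S3 differs at 8 sites; S4 differs at 2 sites. The closest is S4.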